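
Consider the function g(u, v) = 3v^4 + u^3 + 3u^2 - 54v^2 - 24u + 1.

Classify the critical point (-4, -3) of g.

saddle point

The mixed partial ∂²g/∂u∂v is 0, so the Hessian at any point is diag(g_uu, g_vv) = diag(6(u + 1), 36(v^2 - 3)).
At (-4, -3): H = diag(-18, 216).
The eigenvalues have opposite signs, so H is indefinite: a saddle point.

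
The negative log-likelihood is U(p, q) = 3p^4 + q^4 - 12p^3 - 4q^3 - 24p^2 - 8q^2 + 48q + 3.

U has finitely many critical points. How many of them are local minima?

4

U separates as a function of p plus a function of q, so ∇U=0 decouples.
∂U/∂p = 12p(p - 4)(p + 1) = 0 at p ∈ {-1, 0, 4}; ∂U/∂q = 4(q - 3)(q - 2)(q + 2) = 0 at q ∈ {-2, 2, 3}.
The Hessian is diagonal: diag(U_pp, U_qq). Second derivatives: U_pp(-1)=60, U_pp(0)=-48, U_pp(4)=240; U_qq(-2)=80, U_qq(2)=-16, U_qq(3)=20.
Local minima occur where both diagonal entries positive: (-1, -2), (-1, 3), (4, -2), (4, 3). Count: 4.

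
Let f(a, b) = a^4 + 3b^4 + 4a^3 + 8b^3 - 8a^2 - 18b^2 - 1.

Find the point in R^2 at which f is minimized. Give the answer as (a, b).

f(a,b) separates as P(a) + Q(b) − 1, so its minimum is min P + min Q − 1.
P'(a) = 4a(a - 1)(a + 4) vanishes at a ∈ {-4, 0, 1}; Q'(b) = 12b(b - 1)(b + 3) vanishes at b ∈ {-3, 0, 1}.
Local minima of P (where P''>0): P(-4)=-128, P(1)=-3. Local minima of Q: Q(-3)=-135, Q(1)=-7.
So the global minimum of f is P(-4) + Q(-3) − 1 = -128 − 135 − 1 = -264, attained at (-4, -3).

(-4, -3)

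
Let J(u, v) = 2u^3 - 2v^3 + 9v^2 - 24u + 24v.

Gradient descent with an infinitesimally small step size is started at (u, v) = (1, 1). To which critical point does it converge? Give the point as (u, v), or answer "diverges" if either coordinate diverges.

J is separable, so gradient descent decouples: u follows -∂J/∂u, v follows -∂J/∂v.
∂J/∂u = 6(u - 2)(u + 2); at u=1 this is -18, so u increases.
∂J/∂v = -6(v - 4)(v + 1); at v=1 this is 36, so v decreases.
u converges to its nearest critical value 2 (a local min of the u-part); v converges to -1. The iterate converges to (2, -1).

(2, -1)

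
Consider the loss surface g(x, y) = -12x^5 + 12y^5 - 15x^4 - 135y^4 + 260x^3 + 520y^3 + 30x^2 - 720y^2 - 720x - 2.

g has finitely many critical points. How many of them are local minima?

g separates as a function of x plus a function of y, so ∇g=0 decouples.
∂g/∂x = -60(x - 3)(x - 1)(x + 1)(x + 4) = 0 at x ∈ {-4, -1, 1, 3}; ∂g/∂y = 60y(y - 4)(y - 3)(y - 2) = 0 at y ∈ {0, 2, 3, 4}.
The Hessian is diagonal: diag(g_xx, g_yy). Second derivatives: g_xx(-4)=6300, g_xx(-1)=-1440, g_xx(1)=1200, g_xx(3)=-3360; g_yy(0)=-1440, g_yy(2)=240, g_yy(3)=-180, g_yy(4)=480.
Local minima occur where both diagonal entries positive: (-4, 2), (-4, 4), (1, 2), (1, 4). Count: 4.

4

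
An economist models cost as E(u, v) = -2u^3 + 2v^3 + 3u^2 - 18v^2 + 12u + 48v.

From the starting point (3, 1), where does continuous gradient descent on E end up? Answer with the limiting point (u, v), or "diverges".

diverges

E is separable, so gradient descent decouples: u follows -∂E/∂u, v follows -∂E/∂v.
∂E/∂u = -6(u - 2)(u + 1); at u=3 this is -24, so u increases.
∂E/∂v = 6(v - 4)(v - 2); at v=1 this is 18, so v decreases.
The u-coordinate has no critical point in that direction and runs off to infinity.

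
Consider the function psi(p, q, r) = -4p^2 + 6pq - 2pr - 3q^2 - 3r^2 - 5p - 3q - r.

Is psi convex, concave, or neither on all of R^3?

psi is quadratic, so its Hessian is the constant matrix H = [[-8, 6, -2], [6, -6, 0], [-2, 0, -6]].
Leading principal minors: -8, 12, -48.
Signs alternate −, +, − ⇒ H ≺ 0 ⇒ concave.

concave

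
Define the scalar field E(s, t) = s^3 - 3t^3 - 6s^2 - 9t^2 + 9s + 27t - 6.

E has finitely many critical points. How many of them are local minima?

E separates as a function of s plus a function of t, so ∇E=0 decouples.
∂E/∂s = 3(s - 3)(s - 1) = 0 at s ∈ {1, 3}; ∂E/∂t = -9(t - 1)(t + 3) = 0 at t ∈ {-3, 1}.
The Hessian is diagonal: diag(E_ss, E_tt). Second derivatives: E_ss(1)=-6, E_ss(3)=6; E_tt(-3)=36, E_tt(1)=-36.
Local minima occur where both diagonal entries positive: (3, -3). Count: 1.

1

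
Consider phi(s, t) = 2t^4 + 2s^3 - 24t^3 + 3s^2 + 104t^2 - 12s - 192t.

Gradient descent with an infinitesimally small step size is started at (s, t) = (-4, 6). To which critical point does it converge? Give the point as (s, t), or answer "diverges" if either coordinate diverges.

phi is separable, so gradient descent decouples: s follows -∂phi/∂s, t follows -∂phi/∂t.
∂phi/∂s = 6(s - 1)(s + 2); at s=-4 this is 60, so s decreases.
∂phi/∂t = 8(t - 4)(t - 3)(t - 2); at t=6 this is 192, so t decreases.
The s-coordinate has no critical point in that direction and runs off to infinity.

diverges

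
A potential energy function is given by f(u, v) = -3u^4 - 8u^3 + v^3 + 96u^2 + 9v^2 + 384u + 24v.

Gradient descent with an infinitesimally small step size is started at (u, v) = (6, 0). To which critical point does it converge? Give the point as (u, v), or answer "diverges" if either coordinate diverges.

diverges

f is separable, so gradient descent decouples: u follows -∂f/∂u, v follows -∂f/∂v.
∂f/∂u = -12(u - 4)(u + 2)(u + 4); at u=6 this is -1920, so u increases.
∂f/∂v = 3(v + 2)(v + 4); at v=0 this is 24, so v decreases.
The u-coordinate has no critical point in that direction and runs off to infinity.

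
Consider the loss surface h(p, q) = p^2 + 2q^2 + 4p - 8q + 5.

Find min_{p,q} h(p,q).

-7

h(p,q) separates as A(p) + B(q) + 5, so its minimum is min A + min B + 5.
A'(p) = 2p + 4 vanishes at p ∈ {-2}; B'(q) = 4q - 8 vanishes at q ∈ {2}.
Local minima of A (where A''>0): A(-2)=-4. Local minima of B: B(2)=-8.
So the global minimum of h is A(-2) + B(2) + 5 = -4 − 8 + 5 = -7, attained at (-2, 2).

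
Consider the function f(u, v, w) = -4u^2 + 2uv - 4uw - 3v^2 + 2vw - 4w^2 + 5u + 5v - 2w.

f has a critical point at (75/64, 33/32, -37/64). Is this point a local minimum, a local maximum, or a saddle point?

local maximum

The Hessian is constant: H = [[-8, 2, -4], [2, -6, 2], [-4, 2, -8]].
Leading principal minors: Δ₁ = -8, Δ₂ = 44, Δ₃ = -256.
The minors alternate sign starting negative (−, +, −), so H is negative definite: a local maximum.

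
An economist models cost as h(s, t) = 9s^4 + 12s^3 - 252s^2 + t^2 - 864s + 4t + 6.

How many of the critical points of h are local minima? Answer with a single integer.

h separates as a function of s plus a function of t, so ∇h=0 decouples.
∂h/∂s = 36(s - 4)(s + 2)(s + 3) = 0 at s ∈ {-3, -2, 4}; ∂h/∂t = 2(t + 2) = 0 at t ∈ {-2}.
The Hessian is diagonal: diag(h_ss, h_tt). Second derivatives: h_ss(-3)=252, h_ss(-2)=-216, h_ss(4)=1512; h_tt(-2)=2.
Local minima occur where both diagonal entries positive: (-3, -2), (4, -2). Count: 2.

2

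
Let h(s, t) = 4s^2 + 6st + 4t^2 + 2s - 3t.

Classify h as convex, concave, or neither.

h is quadratic, so its Hessian is the constant matrix H = [[8, 6], [6, 8]].
det(H) = 28, tr(H) = 16.
det(H) > 0 and tr(H) > 0, so H is positive definite everywhere: convex.

convex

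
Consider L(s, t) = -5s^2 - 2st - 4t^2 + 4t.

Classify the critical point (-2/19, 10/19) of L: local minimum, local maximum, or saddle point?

The Hessian of L is constant: H = [[-10, -2], [-2, -8]].
det(H) = (-10)·(-8) − (-2)² = 76.
det(H) > 0 and tr(H) = -18 < 0, so H is negative definite and the point is a local maximum.

local maximum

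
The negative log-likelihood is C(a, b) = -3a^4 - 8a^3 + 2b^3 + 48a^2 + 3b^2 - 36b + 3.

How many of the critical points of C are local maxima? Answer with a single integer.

C separates as a function of a plus a function of b, so ∇C=0 decouples.
∂C/∂a = -12a(a - 2)(a + 4) = 0 at a ∈ {-4, 0, 2}; ∂C/∂b = 6(b - 2)(b + 3) = 0 at b ∈ {-3, 2}.
The Hessian is diagonal: diag(C_aa, C_bb). Second derivatives: C_aa(-4)=-288, C_aa(0)=96, C_aa(2)=-144; C_bb(-3)=-30, C_bb(2)=30.
Local maxima occur where both diagonal entries negative: (-4, -3), (2, -3). Count: 2.

2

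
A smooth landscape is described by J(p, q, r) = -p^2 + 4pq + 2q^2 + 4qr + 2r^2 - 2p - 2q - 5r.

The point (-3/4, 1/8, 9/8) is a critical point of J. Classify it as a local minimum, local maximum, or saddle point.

saddle point

The Hessian is constant: H = [[-2, 4, 0], [4, 4, 4], [0, 4, 4]].
Leading principal minors: Δ₁ = -2, Δ₂ = -24, Δ₃ = -64.
The minors fit neither the all-positive nor the alternating-sign pattern, so H is indefinite: a saddle point.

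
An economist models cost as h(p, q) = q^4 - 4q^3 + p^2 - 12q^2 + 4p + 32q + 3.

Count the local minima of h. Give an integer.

2

h separates as a function of p plus a function of q, so ∇h=0 decouples.
∂h/∂p = 2(p + 2) = 0 at p ∈ {-2}; ∂h/∂q = 4(q - 4)(q - 1)(q + 2) = 0 at q ∈ {-2, 1, 4}.
The Hessian is diagonal: diag(h_pp, h_qq). Second derivatives: h_pp(-2)=2; h_qq(-2)=72, h_qq(1)=-36, h_qq(4)=72.
Local minima occur where both diagonal entries positive: (-2, -2), (-2, 4). Count: 2.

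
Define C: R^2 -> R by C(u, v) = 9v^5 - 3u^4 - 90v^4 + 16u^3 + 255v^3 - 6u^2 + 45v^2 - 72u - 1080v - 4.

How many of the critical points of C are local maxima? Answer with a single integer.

C separates as a function of u plus a function of v, so ∇C=0 decouples.
∂C/∂u = -12(u - 3)(u - 2)(u + 1) = 0 at u ∈ {-1, 2, 3}; ∂C/∂v = 45(v - 4)(v - 3)(v - 2)(v + 1) = 0 at v ∈ {-1, 2, 3, 4}.
The Hessian is diagonal: diag(C_uu, C_vv). Second derivatives: C_uu(-1)=-144, C_uu(2)=36, C_uu(3)=-48; C_vv(-1)=-2700, C_vv(2)=270, C_vv(3)=-180, C_vv(4)=450.
Local maxima occur where both diagonal entries negative: (-1, -1), (-1, 3), (3, -1), (3, 3). Count: 4.

4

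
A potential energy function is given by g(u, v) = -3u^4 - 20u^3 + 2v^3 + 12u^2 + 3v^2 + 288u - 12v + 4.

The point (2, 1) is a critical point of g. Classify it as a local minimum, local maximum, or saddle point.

The mixed partial ∂²g/∂u∂v is 0, so the Hessian at any point is diag(g_uu, g_vv) = diag(12(-3u^2 - 10u + 2), 6(2v + 1)).
At (2, 1): H = diag(-360, 18).
The eigenvalues have opposite signs, so H is indefinite: a saddle point.

saddle point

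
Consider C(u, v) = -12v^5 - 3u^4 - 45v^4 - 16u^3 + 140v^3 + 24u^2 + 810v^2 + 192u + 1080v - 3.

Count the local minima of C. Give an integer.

2

C separates as a function of u plus a function of v, so ∇C=0 decouples.
∂C/∂u = -12(u - 2)(u + 2)(u + 4) = 0 at u ∈ {-4, -2, 2}; ∂C/∂v = -60(v - 3)(v + 1)(v + 2)(v + 3) = 0 at v ∈ {-3, -2, -1, 3}.
The Hessian is diagonal: diag(C_uu, C_vv). Second derivatives: C_uu(-4)=-144, C_uu(-2)=96, C_uu(2)=-288; C_vv(-3)=720, C_vv(-2)=-300, C_vv(-1)=480, C_vv(3)=-7200.
Local minima occur where both diagonal entries positive: (-2, -3), (-2, -1). Count: 2.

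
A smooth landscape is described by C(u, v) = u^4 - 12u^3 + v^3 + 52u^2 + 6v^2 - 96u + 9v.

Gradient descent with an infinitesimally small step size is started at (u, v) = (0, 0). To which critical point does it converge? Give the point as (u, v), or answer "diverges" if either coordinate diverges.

C is separable, so gradient descent decouples: u follows -∂C/∂u, v follows -∂C/∂v.
∂C/∂u = 4(u - 4)(u - 3)(u - 2); at u=0 this is -96, so u increases.
∂C/∂v = 3(v + 1)(v + 3); at v=0 this is 9, so v decreases.
u converges to its nearest critical value 2 (a local min of the u-part); v converges to -1. The iterate converges to (2, -1).

(2, -1)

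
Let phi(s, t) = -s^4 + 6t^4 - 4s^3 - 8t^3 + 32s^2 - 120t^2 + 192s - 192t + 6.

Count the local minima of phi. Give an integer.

2

phi separates as a function of s plus a function of t, so ∇phi=0 decouples.
∂phi/∂s = -4(s - 4)(s + 3)(s + 4) = 0 at s ∈ {-4, -3, 4}; ∂phi/∂t = 24(t - 4)(t + 1)(t + 2) = 0 at t ∈ {-2, -1, 4}.
The Hessian is diagonal: diag(phi_ss, phi_tt). Second derivatives: phi_ss(-4)=-32, phi_ss(-3)=28, phi_ss(4)=-224; phi_tt(-2)=144, phi_tt(-1)=-120, phi_tt(4)=720.
Local minima occur where both diagonal entries positive: (-3, -2), (-3, 4). Count: 2.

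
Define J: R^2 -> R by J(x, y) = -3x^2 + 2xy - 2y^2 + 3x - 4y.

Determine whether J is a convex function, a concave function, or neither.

concave

J is quadratic, so its Hessian is the constant matrix H = [[-6, 2], [2, -4]].
det(H) = 20, tr(H) = -10.
det(H) > 0 and tr(H) < 0, so H is negative definite everywhere: concave.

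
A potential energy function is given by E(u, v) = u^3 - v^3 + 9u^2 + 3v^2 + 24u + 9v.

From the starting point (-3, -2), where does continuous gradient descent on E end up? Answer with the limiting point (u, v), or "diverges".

E is separable, so gradient descent decouples: u follows -∂E/∂u, v follows -∂E/∂v.
∂E/∂u = 3(u + 2)(u + 4); at u=-3 this is -3, so u increases.
∂E/∂v = -3(v - 3)(v + 1); at v=-2 this is -15, so v increases.
u converges to its nearest critical value -2 (a local min of the u-part); v converges to -1. The iterate converges to (-2, -1).

(-2, -1)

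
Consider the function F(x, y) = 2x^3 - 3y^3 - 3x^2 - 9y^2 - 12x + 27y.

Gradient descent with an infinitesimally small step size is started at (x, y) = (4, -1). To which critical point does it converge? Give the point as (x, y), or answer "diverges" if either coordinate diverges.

(2, -3)

F is separable, so gradient descent decouples: x follows -∂F/∂x, y follows -∂F/∂y.
∂F/∂x = 6(x - 2)(x + 1); at x=4 this is 60, so x decreases.
∂F/∂y = -9(y - 1)(y + 3); at y=-1 this is 36, so y decreases.
x converges to its nearest critical value 2 (a local min of the x-part); y converges to -3. The iterate converges to (2, -3).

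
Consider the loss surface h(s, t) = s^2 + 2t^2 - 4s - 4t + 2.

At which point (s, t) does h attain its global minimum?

(2, 1)

h(s,t) separates as P(s) + Q(t) + 2, so its minimum is min P + min Q + 2.
P'(s) = 2s - 4 vanishes at s ∈ {2}; Q'(t) = 4(t - 1) vanishes at t ∈ {1}.
Local minima of P (where P''>0): P(2)=-4. Local minima of Q: Q(1)=-2.
So the global minimum of h is P(2) + Q(1) + 2 = -4 − 2 + 2 = -4, attained at (2, 1).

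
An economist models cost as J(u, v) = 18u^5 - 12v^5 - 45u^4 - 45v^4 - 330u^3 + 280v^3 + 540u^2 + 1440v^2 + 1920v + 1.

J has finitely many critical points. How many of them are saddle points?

J separates as a function of u plus a function of v, so ∇J=0 decouples.
∂J/∂u = 90u(u - 4)(u - 1)(u + 3) = 0 at u ∈ {-3, 0, 1, 4}; ∂J/∂v = -60(v - 4)(v + 1)(v + 2)(v + 4) = 0 at v ∈ {-4, -2, -1, 4}.
The Hessian is diagonal: diag(J_uu, J_vv). Second derivatives: J_uu(-3)=-7560, J_uu(0)=1080, J_uu(1)=-1080, J_uu(4)=7560; J_vv(-4)=2880, J_vv(-2)=-720, J_vv(-1)=900, J_vv(4)=-14400.
Saddle points occur where the two diagonal entries have opposite signs: (-3, -4), (-3, -1), (0, -2), (0, 4), (1, -4), (1, -1), (4, -2), (4, 4). Count: 8.

8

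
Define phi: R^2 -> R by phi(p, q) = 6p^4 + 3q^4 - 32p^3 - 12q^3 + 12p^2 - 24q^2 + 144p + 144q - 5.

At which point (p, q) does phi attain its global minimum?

phi(p,q) separates as A(p) + B(q) − 5, so its minimum is min A + min B − 5.
A'(p) = 24(p - 3)(p - 2)(p + 1) vanishes at p ∈ {-1, 2, 3}; B'(q) = 12(q - 3)(q - 2)(q + 2) vanishes at q ∈ {-2, 2, 3}.
Local minima of A (where A''>0): A(-1)=-94, A(3)=162. Local minima of B: B(-2)=-240, B(3)=135.
So the global minimum of phi is A(-1) + B(-2) − 5 = -94 − 240 − 5 = -339, attained at (-1, -2).

(-1, -2)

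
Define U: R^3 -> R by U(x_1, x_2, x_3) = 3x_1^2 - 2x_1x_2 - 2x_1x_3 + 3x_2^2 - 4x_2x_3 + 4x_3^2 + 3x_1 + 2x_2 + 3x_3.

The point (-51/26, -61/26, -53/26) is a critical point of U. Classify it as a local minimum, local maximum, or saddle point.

The Hessian is constant: H = [[6, -2, -2], [-2, 6, -4], [-2, -4, 8]].
Leading principal minors: Δ₁ = 6, Δ₂ = 32, Δ₃ = 104.
All leading minors are positive, so H is positive definite: a local minimum.

local minimum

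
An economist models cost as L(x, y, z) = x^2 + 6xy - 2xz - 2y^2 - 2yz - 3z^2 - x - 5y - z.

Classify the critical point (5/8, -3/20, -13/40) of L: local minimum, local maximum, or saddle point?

saddle point

The Hessian is constant: H = [[2, 6, -2], [6, -4, -2], [-2, -2, -6]].
Leading principal minors: Δ₁ = 2, Δ₂ = -44, Δ₃ = 320.
The minors fit neither the all-positive nor the alternating-sign pattern, so H is indefinite: a saddle point.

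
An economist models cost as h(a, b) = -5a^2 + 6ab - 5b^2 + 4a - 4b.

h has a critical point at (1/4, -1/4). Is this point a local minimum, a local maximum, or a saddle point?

The Hessian of h is constant: H = [[-10, 6], [6, -10]].
det(H) = (-10)·(-10) − 6² = 64.
det(H) > 0 and tr(H) = -20 < 0, so H is negative definite and the point is a local maximum.

local maximum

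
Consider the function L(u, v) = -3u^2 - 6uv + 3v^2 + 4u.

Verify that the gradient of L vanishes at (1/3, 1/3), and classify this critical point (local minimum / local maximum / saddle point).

saddle point

∇L = (-6u - 6v + 4, -6u + 6v); substituting (1/3, 1/3) gives ∇L = (0, 0), so (1/3, 1/3) is indeed a critical point.
The Hessian of L is constant: H = [[-6, -6], [-6, 6]].
det(H) = (-6)·6 − (-6)² = -72.
Since det(H) < 0, H is indefinite and the critical point is a saddle point.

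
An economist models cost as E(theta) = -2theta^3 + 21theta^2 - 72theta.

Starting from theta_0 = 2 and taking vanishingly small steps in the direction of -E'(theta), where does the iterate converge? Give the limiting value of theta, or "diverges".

3

E'(theta) = -6(theta - 4)(theta - 3), so E'(2) = -12.
Gradient descent moves in the -E' direction, i.e. theta is increasing.
The nearest critical point in that direction is theta = 3, where E'' = 6 > 0 (a local minimum). The iterate converges there.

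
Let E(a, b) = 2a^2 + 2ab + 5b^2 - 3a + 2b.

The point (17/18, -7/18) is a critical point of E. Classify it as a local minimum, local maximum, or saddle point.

The Hessian of E is constant: H = [[4, 2], [2, 10]].
det(H) = 4·10 − 2² = 36.
det(H) > 0 and tr(H) = 14 > 0, so H is positive definite and the point is a local minimum.

local minimum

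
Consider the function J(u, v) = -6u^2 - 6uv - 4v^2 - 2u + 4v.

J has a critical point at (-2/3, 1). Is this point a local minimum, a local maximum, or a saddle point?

The Hessian of J is constant: H = [[-12, -6], [-6, -8]].
det(H) = (-12)·(-8) − (-6)² = 60.
det(H) > 0 and tr(H) = -20 < 0, so H is negative definite and the point is a local maximum.

local maximum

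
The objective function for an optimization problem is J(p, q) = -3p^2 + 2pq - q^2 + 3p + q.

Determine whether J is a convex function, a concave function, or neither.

J is quadratic, so its Hessian is the constant matrix H = [[-6, 2], [2, -2]].
det(H) = 8, tr(H) = -8.
det(H) > 0 and tr(H) < 0, so H is negative definite everywhere: concave.

concave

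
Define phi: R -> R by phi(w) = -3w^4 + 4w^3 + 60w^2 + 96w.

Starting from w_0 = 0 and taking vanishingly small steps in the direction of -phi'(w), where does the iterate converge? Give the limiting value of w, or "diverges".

-1

phi'(w) = -12(w - 4)(w + 1)(w + 2), so phi'(0) = 96.
Gradient descent moves in the -phi' direction, i.e. w is decreasing.
The nearest critical point in that direction is w = -1, where phi'' = 60 > 0 (a local minimum). The iterate converges there.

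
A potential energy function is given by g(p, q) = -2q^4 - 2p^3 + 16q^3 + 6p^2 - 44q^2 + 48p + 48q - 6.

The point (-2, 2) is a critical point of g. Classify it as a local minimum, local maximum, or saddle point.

local minimum

The mixed partial ∂²g/∂p∂q is 0, so the Hessian at any point is diag(g_pp, g_qq) = diag(12(-p + 1), 8(-3q^2 + 12q - 11)).
At (-2, 2): H = diag(36, 8).
Both eigenvalues are positive, so H is positive definite: a local minimum.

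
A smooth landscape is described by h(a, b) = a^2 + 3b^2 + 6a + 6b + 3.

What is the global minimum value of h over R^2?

-9

h(a,b) separates as P(a) + Q(b) + 3, so its minimum is min P + min Q + 3.
P'(a) = 2a + 6 vanishes at a ∈ {-3}; Q'(b) = 6b + 6 vanishes at b ∈ {-1}.
Local minima of P (where P''>0): P(-3)=-9. Local minima of Q: Q(-1)=-3.
So the global minimum of h is P(-3) + Q(-1) + 3 = -9 − 3 + 3 = -9, attained at (-3, -1).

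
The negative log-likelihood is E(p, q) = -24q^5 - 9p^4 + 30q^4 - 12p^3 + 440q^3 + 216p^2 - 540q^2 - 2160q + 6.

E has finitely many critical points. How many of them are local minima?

E separates as a function of p plus a function of q, so ∇E=0 decouples.
∂E/∂p = -36p(p - 3)(p + 4) = 0 at p ∈ {-4, 0, 3}; ∂E/∂q = -120(q - 3)(q - 2)(q + 1)(q + 3) = 0 at q ∈ {-3, -1, 2, 3}.
The Hessian is diagonal: diag(E_pp, E_qq). Second derivatives: E_pp(-4)=-1008, E_pp(0)=432, E_pp(3)=-756; E_qq(-3)=7200, E_qq(-1)=-2880, E_qq(2)=1800, E_qq(3)=-2880.
Local minima occur where both diagonal entries positive: (0, -3), (0, 2). Count: 2.

2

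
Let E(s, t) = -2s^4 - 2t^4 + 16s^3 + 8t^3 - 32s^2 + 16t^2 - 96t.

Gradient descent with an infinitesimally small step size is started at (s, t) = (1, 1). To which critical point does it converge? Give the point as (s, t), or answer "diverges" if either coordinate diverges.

E is separable, so gradient descent decouples: s follows -∂E/∂s, t follows -∂E/∂t.
∂E/∂s = -8s(s - 4)(s - 2); at s=1 this is -24, so s increases.
∂E/∂t = -8(t - 3)(t - 2)(t + 2); at t=1 this is -48, so t increases.
s converges to its nearest critical value 2 (a local min of the s-part); t converges to 2. The iterate converges to (2, 2).

(2, 2)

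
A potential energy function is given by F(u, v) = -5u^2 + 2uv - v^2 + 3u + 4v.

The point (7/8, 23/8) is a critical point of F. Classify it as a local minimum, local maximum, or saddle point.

The Hessian of F is constant: H = [[-10, 2], [2, -2]].
det(H) = (-10)·(-2) − 2² = 16.
det(H) > 0 and tr(H) = -12 < 0, so H is negative definite and the point is a local maximum.

local maximum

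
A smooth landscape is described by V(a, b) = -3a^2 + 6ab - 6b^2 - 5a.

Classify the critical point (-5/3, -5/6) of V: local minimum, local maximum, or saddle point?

The Hessian of V is constant: H = [[-6, 6], [6, -12]].
det(H) = (-6)·(-12) − 6² = 36.
det(H) > 0 and tr(H) = -18 < 0, so H is negative definite and the point is a local maximum.

local maximum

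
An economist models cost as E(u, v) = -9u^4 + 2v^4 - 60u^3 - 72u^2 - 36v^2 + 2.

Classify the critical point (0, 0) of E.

local maximum

The mixed partial ∂²E/∂u∂v is 0, so the Hessian at any point is diag(E_uu, E_vv) = diag(-36(3u^2 + 10u + 4), 24(v^2 - 3)).
At (0, 0): H = diag(-144, -72).
Both eigenvalues are negative, so H is negative definite: a local maximum.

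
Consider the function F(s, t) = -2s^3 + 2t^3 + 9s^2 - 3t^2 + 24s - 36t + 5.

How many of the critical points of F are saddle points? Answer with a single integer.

2

F separates as a function of s plus a function of t, so ∇F=0 decouples.
∂F/∂s = -6(s - 4)(s + 1) = 0 at s ∈ {-1, 4}; ∂F/∂t = 6(t - 3)(t + 2) = 0 at t ∈ {-2, 3}.
The Hessian is diagonal: diag(F_ss, F_tt). Second derivatives: F_ss(-1)=30, F_ss(4)=-30; F_tt(-2)=-30, F_tt(3)=30.
Saddle points occur where the two diagonal entries have opposite signs: (-1, -2), (4, 3). Count: 2.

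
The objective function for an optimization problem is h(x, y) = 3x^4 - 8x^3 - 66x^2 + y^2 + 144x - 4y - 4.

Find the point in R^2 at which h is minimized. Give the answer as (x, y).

h(x,y) separates as P(x) + Q(y) − 4, so its minimum is min P + min Q − 4.
P'(x) = 12(x - 4)(x - 1)(x + 3) vanishes at x ∈ {-3, 1, 4}; Q'(y) = 2y - 4 vanishes at y ∈ {2}.
Local minima of P (where P''>0): P(-3)=-567, P(4)=-224. Local minima of Q: Q(2)=-4.
So the global minimum of h is P(-3) + Q(2) − 4 = -567 − 4 − 4 = -575, attained at (-3, 2).

(-3, 2)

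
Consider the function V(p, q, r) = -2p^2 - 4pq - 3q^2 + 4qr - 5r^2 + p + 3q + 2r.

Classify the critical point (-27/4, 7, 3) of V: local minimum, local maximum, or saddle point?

The Hessian is constant: H = [[-4, -4, 0], [-4, -6, 4], [0, 4, -10]].
Leading principal minors: Δ₁ = -4, Δ₂ = 8, Δ₃ = -16.
The minors alternate sign starting negative (−, +, −), so H is negative definite: a local maximum.

local maximum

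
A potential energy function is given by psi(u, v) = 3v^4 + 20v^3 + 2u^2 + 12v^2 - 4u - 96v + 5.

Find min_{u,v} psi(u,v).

psi(u,v) separates as P(u) + Q(v) + 5, so its minimum is min P + min Q + 5.
P'(u) = 4u - 4 vanishes at u ∈ {1}; Q'(v) = 12(v - 1)(v + 2)(v + 4) vanishes at v ∈ {-4, -2, 1}.
Local minima of P (where P''>0): P(1)=-2. Local minima of Q: Q(-4)=64, Q(1)=-61.
So the global minimum of psi is P(1) + Q(1) + 5 = -2 − 61 + 5 = -58, attained at (1, 1).

-58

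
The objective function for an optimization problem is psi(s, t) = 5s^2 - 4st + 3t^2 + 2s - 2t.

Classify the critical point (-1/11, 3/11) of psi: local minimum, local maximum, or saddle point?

The Hessian of psi is constant: H = [[10, -4], [-4, 6]].
det(H) = 10·6 − (-4)² = 44.
det(H) > 0 and tr(H) = 16 > 0, so H is positive definite and the point is a local minimum.

local minimum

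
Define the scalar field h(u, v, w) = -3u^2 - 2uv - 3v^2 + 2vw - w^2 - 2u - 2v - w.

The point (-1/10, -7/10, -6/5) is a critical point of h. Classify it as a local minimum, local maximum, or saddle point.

local maximum

The Hessian is constant: H = [[-6, -2, 0], [-2, -6, 2], [0, 2, -2]].
Leading principal minors: Δ₁ = -6, Δ₂ = 32, Δ₃ = -40.
The minors alternate sign starting negative (−, +, −), so H is negative definite: a local maximum.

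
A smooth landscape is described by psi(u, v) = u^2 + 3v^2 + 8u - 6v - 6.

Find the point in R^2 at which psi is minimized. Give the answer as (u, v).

psi(u,v) separates as P(u) + Q(v) − 6, so its minimum is min P + min Q − 6.
P'(u) = 2u + 8 vanishes at u ∈ {-4}; Q'(v) = 6v - 6 vanishes at v ∈ {1}.
Local minima of P (where P''>0): P(-4)=-16. Local minima of Q: Q(1)=-3.
So the global minimum of psi is P(-4) + Q(1) − 6 = -16 − 3 − 6 = -25, attained at (-4, 1).

(-4, 1)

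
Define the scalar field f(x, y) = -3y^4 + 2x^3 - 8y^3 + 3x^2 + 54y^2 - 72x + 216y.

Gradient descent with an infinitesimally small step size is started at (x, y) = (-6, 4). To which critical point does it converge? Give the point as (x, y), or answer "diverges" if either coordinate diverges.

f is separable, so gradient descent decouples: x follows -∂f/∂x, y follows -∂f/∂y.
∂f/∂x = 6(x - 3)(x + 4); at x=-6 this is 108, so x decreases.
∂f/∂y = -12(y - 3)(y + 2)(y + 3); at y=4 this is -504, so y increases.
The x-coordinate has no critical point in that direction and runs off to infinity.

diverges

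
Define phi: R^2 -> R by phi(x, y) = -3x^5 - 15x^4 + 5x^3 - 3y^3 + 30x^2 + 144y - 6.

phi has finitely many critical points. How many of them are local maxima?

2

phi separates as a function of x plus a function of y, so ∇phi=0 decouples.
∂phi/∂x = -15x(x - 1)(x + 1)(x + 4) = 0 at x ∈ {-4, -1, 0, 1}; ∂phi/∂y = -9(y - 4)(y + 4) = 0 at y ∈ {-4, 4}.
The Hessian is diagonal: diag(phi_xx, phi_yy). Second derivatives: phi_xx(-4)=900, phi_xx(-1)=-90, phi_xx(0)=60, phi_xx(1)=-150; phi_yy(-4)=72, phi_yy(4)=-72.
Local maxima occur where both diagonal entries negative: (-1, 4), (1, 4). Count: 2.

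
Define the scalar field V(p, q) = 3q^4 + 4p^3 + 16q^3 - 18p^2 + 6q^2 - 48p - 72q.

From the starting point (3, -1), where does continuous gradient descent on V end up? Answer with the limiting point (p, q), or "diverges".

V is separable, so gradient descent decouples: p follows -∂V/∂p, q follows -∂V/∂q.
∂V/∂p = 12(p - 4)(p + 1); at p=3 this is -48, so p increases.
∂V/∂q = 12(q - 1)(q + 2)(q + 3); at q=-1 this is -48, so q increases.
p converges to its nearest critical value 4 (a local min of the p-part); q converges to 1. The iterate converges to (4, 1).

(4, 1)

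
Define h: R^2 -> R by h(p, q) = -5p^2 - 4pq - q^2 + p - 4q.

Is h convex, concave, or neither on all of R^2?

h is quadratic, so its Hessian is the constant matrix H = [[-10, -4], [-4, -2]].
det(H) = 4, tr(H) = -12.
det(H) > 0 and tr(H) < 0, so H is negative definite everywhere: concave.

concave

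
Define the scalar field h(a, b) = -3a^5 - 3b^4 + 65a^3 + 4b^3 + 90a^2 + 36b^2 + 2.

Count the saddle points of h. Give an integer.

6

h separates as a function of a plus a function of b, so ∇h=0 decouples.
∂h/∂a = -15a(a - 4)(a + 1)(a + 3) = 0 at a ∈ {-3, -1, 0, 4}; ∂h/∂b = -12b(b - 3)(b + 2) = 0 at b ∈ {-2, 0, 3}.
The Hessian is diagonal: diag(h_aa, h_bb). Second derivatives: h_aa(-3)=630, h_aa(-1)=-150, h_aa(0)=180, h_aa(4)=-2100; h_bb(-2)=-120, h_bb(0)=72, h_bb(3)=-180.
Saddle points occur where the two diagonal entries have opposite signs: (-3, -2), (-3, 3), (-1, 0), (0, -2), (0, 3), (4, 0). Count: 6.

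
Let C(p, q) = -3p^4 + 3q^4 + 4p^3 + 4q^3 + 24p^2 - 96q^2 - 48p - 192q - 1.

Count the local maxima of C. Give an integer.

2

C separates as a function of p plus a function of q, so ∇C=0 decouples.
∂C/∂p = -12(p - 2)(p - 1)(p + 2) = 0 at p ∈ {-2, 1, 2}; ∂C/∂q = 12(q - 4)(q + 1)(q + 4) = 0 at q ∈ {-4, -1, 4}.
The Hessian is diagonal: diag(C_pp, C_qq). Second derivatives: C_pp(-2)=-144, C_pp(1)=36, C_pp(2)=-48; C_qq(-4)=288, C_qq(-1)=-180, C_qq(4)=480.
Local maxima occur where both diagonal entries negative: (-2, -1), (2, -1). Count: 2.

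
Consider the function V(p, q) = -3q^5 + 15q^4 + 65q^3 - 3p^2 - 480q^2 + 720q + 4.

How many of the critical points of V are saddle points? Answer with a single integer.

V separates as a function of p plus a function of q, so ∇V=0 decouples.
∂V/∂p = -6p = 0 at p ∈ {0}; ∂V/∂q = -15(q - 4)(q - 3)(q - 1)(q + 4) = 0 at q ∈ {-4, 1, 3, 4}.
The Hessian is diagonal: diag(V_pp, V_qq). Second derivatives: V_pp(0)=-6; V_qq(-4)=4200, V_qq(1)=-450, V_qq(3)=210, V_qq(4)=-360.
Saddle points occur where the two diagonal entries have opposite signs: (0, -4), (0, 3). Count: 2.

2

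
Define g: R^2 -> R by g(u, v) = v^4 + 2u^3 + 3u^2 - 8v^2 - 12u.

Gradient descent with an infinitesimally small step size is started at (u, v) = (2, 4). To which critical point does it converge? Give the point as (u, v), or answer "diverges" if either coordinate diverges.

g is separable, so gradient descent decouples: u follows -∂g/∂u, v follows -∂g/∂v.
∂g/∂u = 6(u - 1)(u + 2); at u=2 this is 24, so u decreases.
∂g/∂v = 4v(v - 2)(v + 2); at v=4 this is 192, so v decreases.
u converges to its nearest critical value 1 (a local min of the u-part); v converges to 2. The iterate converges to (1, 2).

(1, 2)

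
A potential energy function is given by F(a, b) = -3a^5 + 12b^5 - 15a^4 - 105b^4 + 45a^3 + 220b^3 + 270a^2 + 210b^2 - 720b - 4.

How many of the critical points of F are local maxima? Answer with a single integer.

4

F separates as a function of a plus a function of b, so ∇F=0 decouples.
∂F/∂a = -15a(a - 3)(a + 3)(a + 4) = 0 at a ∈ {-4, -3, 0, 3}; ∂F/∂b = 60(b - 4)(b - 3)(b - 1)(b + 1) = 0 at b ∈ {-1, 1, 3, 4}.
The Hessian is diagonal: diag(F_aa, F_bb). Second derivatives: F_aa(-4)=420, F_aa(-3)=-270, F_aa(0)=540, F_aa(3)=-1890; F_bb(-1)=-2400, F_bb(1)=720, F_bb(3)=-480, F_bb(4)=900.
Local maxima occur where both diagonal entries negative: (-3, -1), (-3, 3), (3, -1), (3, 3). Count: 4.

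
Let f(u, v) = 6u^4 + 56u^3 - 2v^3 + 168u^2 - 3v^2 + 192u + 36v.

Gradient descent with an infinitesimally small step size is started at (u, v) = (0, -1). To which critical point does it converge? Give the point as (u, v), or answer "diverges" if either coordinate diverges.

f is separable, so gradient descent decouples: u follows -∂f/∂u, v follows -∂f/∂v.
∂f/∂u = 24(u + 1)(u + 2)(u + 4); at u=0 this is 192, so u decreases.
∂f/∂v = -6(v - 2)(v + 3); at v=-1 this is 36, so v decreases.
u converges to its nearest critical value -1 (a local min of the u-part); v converges to -3. The iterate converges to (-1, -3).

(-1, -3)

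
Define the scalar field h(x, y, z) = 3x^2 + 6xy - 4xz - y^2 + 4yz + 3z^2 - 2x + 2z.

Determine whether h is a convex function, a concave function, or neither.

h is quadratic, so its Hessian is the constant matrix H = [[6, 6, -4], [6, -2, 4], [-4, 4, 6]].
Leading principal minors: 6, -48, -544.
Neither pattern holds ⇒ H is indefinite ⇒ neither convex nor concave.

neither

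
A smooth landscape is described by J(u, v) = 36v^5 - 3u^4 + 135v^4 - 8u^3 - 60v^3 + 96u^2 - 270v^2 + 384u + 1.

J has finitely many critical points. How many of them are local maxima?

4

J separates as a function of u plus a function of v, so ∇J=0 decouples.
∂J/∂u = -12(u - 4)(u + 2)(u + 4) = 0 at u ∈ {-4, -2, 4}; ∂J/∂v = 180v(v - 1)(v + 1)(v + 3) = 0 at v ∈ {-3, -1, 0, 1}.
The Hessian is diagonal: diag(J_uu, J_vv). Second derivatives: J_uu(-4)=-192, J_uu(-2)=144, J_uu(4)=-576; J_vv(-3)=-4320, J_vv(-1)=720, J_vv(0)=-540, J_vv(1)=1440.
Local maxima occur where both diagonal entries negative: (-4, -3), (-4, 0), (4, -3), (4, 0). Count: 4.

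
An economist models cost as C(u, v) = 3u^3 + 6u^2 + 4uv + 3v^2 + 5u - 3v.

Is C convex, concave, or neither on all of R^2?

The term 3u^3 is cubic, so the Hessian is not constant.
∂²C/∂u² = 18u + 12, which takes both signs as u varies (negative for sufficiently negative u). A diagonal entry of the Hessian changing sign means the Hessian is neither positive- nor negative-semidefinite on all of R^2.

neither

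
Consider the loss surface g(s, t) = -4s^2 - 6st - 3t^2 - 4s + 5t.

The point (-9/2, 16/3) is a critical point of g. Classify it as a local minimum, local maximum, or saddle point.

The Hessian of g is constant: H = [[-8, -6], [-6, -6]].
det(H) = (-8)·(-6) − (-6)² = 12.
det(H) > 0 and tr(H) = -14 < 0, so H is negative definite and the point is a local maximum.

local maximum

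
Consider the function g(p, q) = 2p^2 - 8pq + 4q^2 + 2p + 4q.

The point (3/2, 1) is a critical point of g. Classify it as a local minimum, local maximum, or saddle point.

saddle point

The Hessian of g is constant: H = [[4, -8], [-8, 8]].
det(H) = 4·8 − (-8)² = -32.
Since det(H) < 0, H is indefinite and the critical point is a saddle point.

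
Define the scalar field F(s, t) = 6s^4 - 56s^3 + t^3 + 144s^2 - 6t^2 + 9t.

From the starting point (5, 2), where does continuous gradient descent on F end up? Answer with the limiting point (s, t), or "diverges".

(4, 3)

F is separable, so gradient descent decouples: s follows -∂F/∂s, t follows -∂F/∂t.
∂F/∂s = 24s(s - 4)(s - 3); at s=5 this is 240, so s decreases.
∂F/∂t = 3(t - 3)(t - 1); at t=2 this is -3, so t increases.
s converges to its nearest critical value 4 (a local min of the s-part); t converges to 3. The iterate converges to (4, 3).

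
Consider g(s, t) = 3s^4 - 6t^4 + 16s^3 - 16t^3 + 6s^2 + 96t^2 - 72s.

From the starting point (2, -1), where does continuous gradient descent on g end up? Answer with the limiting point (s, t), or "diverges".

(1, 0)

g is separable, so gradient descent decouples: s follows -∂g/∂s, t follows -∂g/∂t.
∂g/∂s = 12(s - 1)(s + 2)(s + 3); at s=2 this is 240, so s decreases.
∂g/∂t = -24t(t - 2)(t + 4); at t=-1 this is -216, so t increases.
s converges to its nearest critical value 1 (a local min of the s-part); t converges to 0. The iterate converges to (1, 0).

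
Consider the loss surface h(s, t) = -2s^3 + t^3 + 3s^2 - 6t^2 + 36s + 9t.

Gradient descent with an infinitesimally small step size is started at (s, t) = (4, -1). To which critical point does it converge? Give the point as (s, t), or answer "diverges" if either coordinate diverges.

diverges

h is separable, so gradient descent decouples: s follows -∂h/∂s, t follows -∂h/∂t.
∂h/∂s = -6(s - 3)(s + 2); at s=4 this is -36, so s increases.
∂h/∂t = 3(t - 3)(t - 1); at t=-1 this is 24, so t decreases.
The s-coordinate has no critical point in that direction and runs off to infinity.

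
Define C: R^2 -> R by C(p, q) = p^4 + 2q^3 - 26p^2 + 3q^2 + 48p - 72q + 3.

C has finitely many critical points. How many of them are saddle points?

C separates as a function of p plus a function of q, so ∇C=0 decouples.
∂C/∂p = 4(p - 3)(p - 1)(p + 4) = 0 at p ∈ {-4, 1, 3}; ∂C/∂q = 6(q - 3)(q + 4) = 0 at q ∈ {-4, 3}.
The Hessian is diagonal: diag(C_pp, C_qq). Second derivatives: C_pp(-4)=140, C_pp(1)=-40, C_pp(3)=56; C_qq(-4)=-42, C_qq(3)=42.
Saddle points occur where the two diagonal entries have opposite signs: (-4, -4), (1, 3), (3, -4). Count: 3.

3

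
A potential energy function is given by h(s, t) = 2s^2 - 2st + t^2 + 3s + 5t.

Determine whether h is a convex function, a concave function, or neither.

convex

h is quadratic, so its Hessian is the constant matrix H = [[4, -2], [-2, 2]].
det(H) = 4, tr(H) = 6.
det(H) > 0 and tr(H) > 0, so H is positive definite everywhere: convex.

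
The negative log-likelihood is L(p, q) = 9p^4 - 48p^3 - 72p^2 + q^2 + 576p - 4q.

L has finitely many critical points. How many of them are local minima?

L separates as a function of p plus a function of q, so ∇L=0 decouples.
∂L/∂p = 36(p - 4)(p - 2)(p + 2) = 0 at p ∈ {-2, 2, 4}; ∂L/∂q = 2(q - 2) = 0 at q ∈ {2}.
The Hessian is diagonal: diag(L_pp, L_qq). Second derivatives: L_pp(-2)=864, L_pp(2)=-288, L_pp(4)=432; L_qq(2)=2.
Local minima occur where both diagonal entries positive: (-2, 2), (4, 2). Count: 2.

2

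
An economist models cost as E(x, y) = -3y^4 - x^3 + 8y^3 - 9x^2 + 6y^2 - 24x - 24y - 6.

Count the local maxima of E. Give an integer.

2

E separates as a function of x plus a function of y, so ∇E=0 decouples.
∂E/∂x = -3(x + 2)(x + 4) = 0 at x ∈ {-4, -2}; ∂E/∂y = -12(y - 2)(y - 1)(y + 1) = 0 at y ∈ {-1, 1, 2}.
The Hessian is diagonal: diag(E_xx, E_yy). Second derivatives: E_xx(-4)=6, E_xx(-2)=-6; E_yy(-1)=-72, E_yy(1)=24, E_yy(2)=-36.
Local maxima occur where both diagonal entries negative: (-2, -1), (-2, 2). Count: 2.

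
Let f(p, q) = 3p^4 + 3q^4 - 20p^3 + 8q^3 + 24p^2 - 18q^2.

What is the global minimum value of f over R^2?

-263

f(p,q) separates as A(p) + B(q), so its minimum is min A + min B.
A'(p) = 12p(p - 4)(p - 1) vanishes at p ∈ {0, 1, 4}; B'(q) = 12q(q - 1)(q + 3) vanishes at q ∈ {-3, 0, 1}.
Local minima of A (where A''>0): A(0)=0, A(4)=-128. Local minima of B: B(-3)=-135, B(1)=-7.
So the global minimum of f is A(4) + B(-3) = -128 − 135 = -263, attained at (4, -3).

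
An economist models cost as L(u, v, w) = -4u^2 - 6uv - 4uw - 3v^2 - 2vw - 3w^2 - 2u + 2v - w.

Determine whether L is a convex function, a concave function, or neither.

concave

L is quadratic, so its Hessian is the constant matrix H = [[-8, -6, -4], [-6, -6, -2], [-4, -2, -6]].
Leading principal minors: -8, 12, -40.
Signs alternate −, +, − ⇒ H ≺ 0 ⇒ concave.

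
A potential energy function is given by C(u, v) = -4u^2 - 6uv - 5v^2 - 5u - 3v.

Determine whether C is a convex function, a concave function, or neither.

concave

C is quadratic, so its Hessian is the constant matrix H = [[-8, -6], [-6, -10]].
det(H) = 44, tr(H) = -18.
det(H) > 0 and tr(H) < 0, so H is negative definite everywhere: concave.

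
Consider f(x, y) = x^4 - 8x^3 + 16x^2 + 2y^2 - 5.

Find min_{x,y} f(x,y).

f(x,y) separates as P(x) + Q(y) − 5, so its minimum is min P + min Q − 5.
P'(x) = 4x(x - 4)(x - 2) vanishes at x ∈ {0, 2, 4}; Q'(y) = 4y vanishes at y ∈ {0}.
Local minima of P (where P''>0): P(0)=0, P(4)=0. Local minima of Q: Q(0)=0.
So the global minimum of f is P(0) + Q(0) − 5 = 0 + 0 − 5 = -5, attained at (0, 0).

-5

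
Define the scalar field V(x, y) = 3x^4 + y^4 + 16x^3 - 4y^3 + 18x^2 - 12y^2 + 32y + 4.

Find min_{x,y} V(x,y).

-87

V(x,y) separates as P(x) + Q(y) + 4, so its minimum is min P + min Q + 4.
P'(x) = 12x(x + 1)(x + 3) vanishes at x ∈ {-3, -1, 0}; Q'(y) = 4(y - 4)(y - 1)(y + 2) vanishes at y ∈ {-2, 1, 4}.
Local minima of P (where P''>0): P(-3)=-27, P(0)=0. Local minima of Q: Q(-2)=-64, Q(4)=-64.
So the global minimum of V is P(-3) + Q(-2) + 4 = -27 − 64 + 4 = -87, attained at (-3, -2).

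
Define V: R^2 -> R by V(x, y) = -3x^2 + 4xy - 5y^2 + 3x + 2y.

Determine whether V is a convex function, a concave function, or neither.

concave

V is quadratic, so its Hessian is the constant matrix H = [[-6, 4], [4, -10]].
det(H) = 44, tr(H) = -16.
det(H) > 0 and tr(H) < 0, so H is negative definite everywhere: concave.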